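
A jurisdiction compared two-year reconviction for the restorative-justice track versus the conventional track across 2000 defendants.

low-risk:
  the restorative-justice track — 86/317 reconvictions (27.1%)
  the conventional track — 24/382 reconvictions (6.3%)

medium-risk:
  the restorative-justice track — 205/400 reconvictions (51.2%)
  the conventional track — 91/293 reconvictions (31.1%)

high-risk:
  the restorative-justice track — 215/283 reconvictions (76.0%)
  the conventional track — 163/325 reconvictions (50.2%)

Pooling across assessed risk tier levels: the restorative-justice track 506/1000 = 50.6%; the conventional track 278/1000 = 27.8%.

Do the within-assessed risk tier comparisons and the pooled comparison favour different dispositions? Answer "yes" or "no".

no

Within each assessed risk tier level (low-risk 27.1% vs 6.3%; medium-risk 51.2% vs 31.1%; high-risk 76.0% vs 50.2%), the conventional track has the lower rate every time. Pooled: 50.6% vs 27.8% — the conventional track has the lower rate overall. They agree.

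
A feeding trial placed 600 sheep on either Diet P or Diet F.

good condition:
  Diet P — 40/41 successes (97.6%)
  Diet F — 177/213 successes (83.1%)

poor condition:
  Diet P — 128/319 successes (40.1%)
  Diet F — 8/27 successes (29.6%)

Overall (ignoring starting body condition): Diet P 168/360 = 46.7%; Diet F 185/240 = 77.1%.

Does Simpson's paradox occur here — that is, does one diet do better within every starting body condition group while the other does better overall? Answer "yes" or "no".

yes

Within each starting body condition level (good condition 97.6% vs 83.1%; poor condition 40.1% vs 29.6%), Diet P has the higher rate every time. Pooled: 46.7% vs 77.1% — Diet F has the higher rate overall. The two comparisons disagree.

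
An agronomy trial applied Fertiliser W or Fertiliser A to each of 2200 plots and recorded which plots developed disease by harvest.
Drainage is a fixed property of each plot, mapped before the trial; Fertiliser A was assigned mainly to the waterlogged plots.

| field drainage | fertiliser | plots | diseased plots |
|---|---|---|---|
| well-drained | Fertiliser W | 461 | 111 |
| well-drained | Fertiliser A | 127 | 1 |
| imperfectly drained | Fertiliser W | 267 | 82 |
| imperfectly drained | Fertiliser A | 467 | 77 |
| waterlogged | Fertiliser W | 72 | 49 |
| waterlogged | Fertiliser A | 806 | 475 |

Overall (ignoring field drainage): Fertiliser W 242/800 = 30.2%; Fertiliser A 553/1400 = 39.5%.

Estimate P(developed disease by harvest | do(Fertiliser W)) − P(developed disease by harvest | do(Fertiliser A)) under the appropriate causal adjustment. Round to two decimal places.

The stratified and pooled comparisons disagree (Fertiliser A wins within each field drainage; Fertiliser W wins overall), so the answer turns on the causal role of field drainage.
The imbalance in field drainage arose from how plots were allocated, not from anything the fertiliser did; and field drainage independently affects the outcome. The pooled gap is confounded — condition on field drainage.
Adjusting over the population distribution of field drainage: 0.267·(0.241−0.008) + 0.334·(0.307−0.165) + 0.399·(0.681−0.589) = +0.146.

+0.15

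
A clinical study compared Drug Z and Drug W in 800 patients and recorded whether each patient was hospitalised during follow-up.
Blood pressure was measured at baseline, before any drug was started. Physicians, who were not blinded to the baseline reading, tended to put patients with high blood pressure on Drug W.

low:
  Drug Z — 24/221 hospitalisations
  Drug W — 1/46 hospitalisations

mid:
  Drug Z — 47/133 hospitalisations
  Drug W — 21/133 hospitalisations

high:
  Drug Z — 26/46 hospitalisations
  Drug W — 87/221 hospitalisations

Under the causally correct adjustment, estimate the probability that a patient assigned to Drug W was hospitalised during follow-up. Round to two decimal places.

0.19

Drug W is lower inside every blood pressure stratum but Drug Z is lower in aggregate. Whether to stratify depends on how blood pressure relates to the drug.
Blood pressure differs across drugs for reasons unrelated to any effect of the drug itself, and it separately predicts the outcome — a classic confounder. We must compare within blood pressure levels.
Standardising Drug W to the population blood pressure mix: 0.334·1/46 + 0.333·21/133 + 0.334·87/221 = 0.191.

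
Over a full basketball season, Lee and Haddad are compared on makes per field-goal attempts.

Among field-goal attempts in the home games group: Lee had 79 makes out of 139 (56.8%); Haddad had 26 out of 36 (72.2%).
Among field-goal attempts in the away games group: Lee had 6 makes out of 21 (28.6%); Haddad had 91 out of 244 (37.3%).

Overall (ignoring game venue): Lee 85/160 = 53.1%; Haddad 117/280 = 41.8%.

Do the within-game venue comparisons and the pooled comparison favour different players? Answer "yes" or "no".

Within each game venue level (home games 56.8% vs 72.2%; away games 28.6% vs 37.3%), Haddad has the higher rate every time. Pooled: 53.1% vs 41.8% — Lee has the higher rate overall. The two comparisons disagree.

yes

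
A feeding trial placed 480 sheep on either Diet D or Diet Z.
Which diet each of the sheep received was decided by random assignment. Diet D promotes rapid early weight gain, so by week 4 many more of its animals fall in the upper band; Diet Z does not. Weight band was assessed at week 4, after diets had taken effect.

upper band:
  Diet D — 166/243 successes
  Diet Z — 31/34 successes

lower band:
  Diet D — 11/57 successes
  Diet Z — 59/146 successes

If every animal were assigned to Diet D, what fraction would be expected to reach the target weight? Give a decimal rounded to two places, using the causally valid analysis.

Within every week-4 weight band level Diet Z has the higher rate, yet pooled Diet D does — Simpson's reversal.
Stratifying would compare diets among sheep the diets themselves sorted into week-4 weight band groups — a form of selection on an intermediate. The unconditioned pooled rates give the total causal effect.
So P(outcome | do(Diet D)) is just the pooled rate for Diet D: 177/300 = 0.590.

0.59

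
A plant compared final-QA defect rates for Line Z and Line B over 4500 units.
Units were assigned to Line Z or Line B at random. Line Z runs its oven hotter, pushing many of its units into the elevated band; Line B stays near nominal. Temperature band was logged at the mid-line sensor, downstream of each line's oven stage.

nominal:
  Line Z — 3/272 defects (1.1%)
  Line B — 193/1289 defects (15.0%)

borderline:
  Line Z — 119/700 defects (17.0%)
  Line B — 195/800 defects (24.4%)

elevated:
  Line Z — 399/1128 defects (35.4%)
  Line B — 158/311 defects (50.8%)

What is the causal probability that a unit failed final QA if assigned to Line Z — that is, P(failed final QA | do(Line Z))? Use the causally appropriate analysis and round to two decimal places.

Because the line influences in-process temperature band, in-process temperature band is a post-treatment mediator, not a confounder. Stratifying on it would bias the estimate; the causal effect is the crude pooled difference.
So P(outcome | do(Line Z)) is just the pooled rate for Line Z: 521/2100 = 0.248.

0.25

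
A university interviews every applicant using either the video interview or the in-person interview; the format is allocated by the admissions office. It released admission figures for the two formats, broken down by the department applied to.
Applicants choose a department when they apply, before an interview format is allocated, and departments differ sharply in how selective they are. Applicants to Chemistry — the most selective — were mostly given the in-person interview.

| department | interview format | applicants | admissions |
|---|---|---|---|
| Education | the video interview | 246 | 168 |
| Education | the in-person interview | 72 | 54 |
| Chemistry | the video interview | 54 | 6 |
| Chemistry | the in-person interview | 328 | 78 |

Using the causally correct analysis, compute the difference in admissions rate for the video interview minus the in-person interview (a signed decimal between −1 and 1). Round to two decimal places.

-0.10

Within every department level the in-person interview has the higher rate, yet pooled the video interview does — Simpson's reversal.
Here department is a common cause — it drives both which interview format a case falls under and the outcome. The crude comparison mixes populations; the stratum-specific rates are the causally relevant ones.
Adjusting over the population distribution of department: 0.454·(0.683−0.750) + 0.546·(0.111−0.238) = -0.100.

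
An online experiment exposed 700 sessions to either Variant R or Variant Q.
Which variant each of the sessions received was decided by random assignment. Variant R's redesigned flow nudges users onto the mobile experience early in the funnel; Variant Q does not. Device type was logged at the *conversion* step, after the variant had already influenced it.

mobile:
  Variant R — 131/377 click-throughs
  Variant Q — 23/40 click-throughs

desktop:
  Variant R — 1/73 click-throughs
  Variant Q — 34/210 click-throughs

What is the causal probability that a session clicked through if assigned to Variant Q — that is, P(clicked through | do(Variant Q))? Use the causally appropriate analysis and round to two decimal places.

0.23

The stratified and pooled comparisons disagree (Variant Q wins within each device type; Variant R wins overall), so the answer turns on the causal role of device type.
Stratifying would compare variants among sessions the variants themselves sorted into device type groups — a form of selection on an intermediate. The unconditioned pooled rates give the total causal effect.
So P(outcome | do(Variant Q)) is just the pooled rate for Variant Q: 57/250 = 0.228.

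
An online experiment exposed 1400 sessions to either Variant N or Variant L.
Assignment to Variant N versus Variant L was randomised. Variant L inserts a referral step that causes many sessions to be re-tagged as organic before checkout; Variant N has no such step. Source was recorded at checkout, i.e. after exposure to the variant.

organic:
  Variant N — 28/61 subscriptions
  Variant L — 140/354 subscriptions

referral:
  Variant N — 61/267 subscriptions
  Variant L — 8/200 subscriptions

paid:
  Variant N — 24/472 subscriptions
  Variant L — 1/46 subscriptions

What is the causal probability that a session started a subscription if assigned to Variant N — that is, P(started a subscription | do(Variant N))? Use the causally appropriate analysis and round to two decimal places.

0.14

The stratified and pooled comparisons disagree (Variant N wins within each traffic source; Variant L wins overall), so the answer turns on the causal role of traffic source.
Stratifying would compare variants among sessions the variants themselves sorted into traffic source groups — a form of selection on an intermediate. The unconditioned pooled rates give the total causal effect.
So P(outcome | do(Variant N)) is just the pooled rate for Variant N: 113/800 = 0.141.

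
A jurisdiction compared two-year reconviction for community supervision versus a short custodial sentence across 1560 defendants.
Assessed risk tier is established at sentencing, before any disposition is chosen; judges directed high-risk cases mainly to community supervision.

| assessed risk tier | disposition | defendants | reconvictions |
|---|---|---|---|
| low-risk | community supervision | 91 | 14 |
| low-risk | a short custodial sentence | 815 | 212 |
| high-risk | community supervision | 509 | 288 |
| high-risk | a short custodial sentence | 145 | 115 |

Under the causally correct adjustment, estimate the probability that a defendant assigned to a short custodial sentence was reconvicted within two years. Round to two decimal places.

Assessed risk tier differs across dispositions for reasons unrelated to any effect of the disposition itself, and it separately predicts the outcome — a classic confounder. We must compare within assessed risk tier levels.
Standardising a short custodial sentence to the population assessed risk tier mix: 0.581·212/815 + 0.419·115/145 = 0.484.

0.48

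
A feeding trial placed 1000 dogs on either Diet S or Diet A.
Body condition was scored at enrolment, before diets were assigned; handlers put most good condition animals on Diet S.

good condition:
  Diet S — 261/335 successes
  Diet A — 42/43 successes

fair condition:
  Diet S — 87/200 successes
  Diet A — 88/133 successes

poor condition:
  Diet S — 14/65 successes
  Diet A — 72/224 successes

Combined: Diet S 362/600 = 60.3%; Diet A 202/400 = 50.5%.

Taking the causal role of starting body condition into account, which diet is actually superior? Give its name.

Diet A

The starting body condition-specific comparison favours Diet A throughout, but the pooled figures favour Diet S. The question is whether to condition on starting body condition.
Starting body condition satisfies the back-door criterion: it is not a descendant of the diet, and it blocks the spurious path from diet to outcome. Adjusting for it (i.e., using the within-starting body condition rates) gives the causal effect.
Within each level — good condition: 77.9% vs 97.7%; fair condition: 43.5% vs 66.2%; poor condition: 21.5% vs 32.1% — Diet A is higher every time.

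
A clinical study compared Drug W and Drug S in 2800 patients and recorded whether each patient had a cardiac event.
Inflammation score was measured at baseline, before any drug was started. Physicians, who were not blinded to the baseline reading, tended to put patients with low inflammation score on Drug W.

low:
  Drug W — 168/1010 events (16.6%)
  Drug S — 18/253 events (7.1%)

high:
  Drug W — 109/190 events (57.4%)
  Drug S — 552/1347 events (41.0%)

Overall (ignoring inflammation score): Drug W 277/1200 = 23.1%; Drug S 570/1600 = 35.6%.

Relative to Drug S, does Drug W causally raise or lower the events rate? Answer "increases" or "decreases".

increases

Here inflammation score is a common cause — it drives both which drug a case falls under and the outcome. The crude comparison mixes populations; the stratum-specific rates are the causally relevant ones.
Within each level — low: 16.6% vs 7.1%; high: 57.4% vs 41.0% — Drug S is lower every time.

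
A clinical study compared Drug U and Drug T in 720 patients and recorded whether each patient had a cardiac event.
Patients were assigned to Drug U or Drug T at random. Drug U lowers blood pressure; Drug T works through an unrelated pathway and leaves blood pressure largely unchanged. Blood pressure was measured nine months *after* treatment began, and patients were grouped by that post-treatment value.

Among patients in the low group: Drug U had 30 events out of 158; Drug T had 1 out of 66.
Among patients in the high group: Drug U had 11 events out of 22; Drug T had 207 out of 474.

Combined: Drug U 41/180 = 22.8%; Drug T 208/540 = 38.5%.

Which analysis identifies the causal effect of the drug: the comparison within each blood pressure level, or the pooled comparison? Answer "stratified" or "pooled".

The stratified and pooled comparisons disagree (Drug T wins within each blood pressure; Drug U wins overall), so the answer turns on the causal role of blood pressure.
Blood pressure is recorded after the drug and is itself shifted by it — it sits on the causal path from drug to outcome. Conditioning on a mediator would strip out part of the effect we want; the pooled comparison gives the total causal effect.
Pooled: Drug U 22.8% vs Drug T 38.5%; Drug U is lower overall.

pooled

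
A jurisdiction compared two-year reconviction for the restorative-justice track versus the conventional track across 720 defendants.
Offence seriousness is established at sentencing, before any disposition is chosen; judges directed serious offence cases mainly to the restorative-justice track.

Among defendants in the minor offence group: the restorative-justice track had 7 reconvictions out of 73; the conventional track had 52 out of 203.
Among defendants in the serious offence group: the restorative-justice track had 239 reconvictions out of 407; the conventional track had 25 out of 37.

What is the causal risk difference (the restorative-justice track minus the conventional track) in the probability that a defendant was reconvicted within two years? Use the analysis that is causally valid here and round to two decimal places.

Within every offence seriousness level the restorative-justice track has the lower rate, yet pooled the conventional track does — Simpson's reversal.
Since offence seriousness is a pre-existing factor (not a product of the disposition) and it affects the outcome on its own, it is a confounder. The stratified rates, not the pooled rate, identify the causal effect.
Adjusting over the population distribution of offence seriousness: 0.383·(0.096−0.256) + 0.617·(0.587−0.676) = -0.116.

-0.12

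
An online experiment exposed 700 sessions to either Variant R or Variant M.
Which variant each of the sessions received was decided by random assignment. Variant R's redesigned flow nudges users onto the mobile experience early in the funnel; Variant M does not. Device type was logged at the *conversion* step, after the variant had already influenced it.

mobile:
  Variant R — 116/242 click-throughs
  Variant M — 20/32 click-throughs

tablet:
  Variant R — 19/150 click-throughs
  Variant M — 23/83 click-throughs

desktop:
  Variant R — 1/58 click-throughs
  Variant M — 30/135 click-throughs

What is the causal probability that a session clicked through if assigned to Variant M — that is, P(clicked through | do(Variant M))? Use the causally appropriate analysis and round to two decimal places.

0.29

Device type here is a post-treatment variable shaped by the variant; conditioning on it would introduce bias rather than remove it. The overall comparison is the causal one.
So P(outcome | do(Variant M)) is just the pooled rate for Variant M: 73/250 = 0.292.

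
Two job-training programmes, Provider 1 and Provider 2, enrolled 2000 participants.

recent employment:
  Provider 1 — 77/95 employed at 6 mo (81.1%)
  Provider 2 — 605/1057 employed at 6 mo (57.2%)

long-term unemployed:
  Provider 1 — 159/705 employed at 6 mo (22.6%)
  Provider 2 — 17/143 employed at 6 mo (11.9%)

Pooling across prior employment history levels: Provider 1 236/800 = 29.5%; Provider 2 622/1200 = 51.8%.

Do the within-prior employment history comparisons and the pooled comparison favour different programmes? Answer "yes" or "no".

yes

Within each prior employment history level (recent employment 81.1% vs 57.2%; long-term unemployed 22.6% vs 11.9%), Provider 1 has the higher rate every time. Pooled: 29.5% vs 51.8% — Provider 2 has the higher rate overall. The two comparisons disagree.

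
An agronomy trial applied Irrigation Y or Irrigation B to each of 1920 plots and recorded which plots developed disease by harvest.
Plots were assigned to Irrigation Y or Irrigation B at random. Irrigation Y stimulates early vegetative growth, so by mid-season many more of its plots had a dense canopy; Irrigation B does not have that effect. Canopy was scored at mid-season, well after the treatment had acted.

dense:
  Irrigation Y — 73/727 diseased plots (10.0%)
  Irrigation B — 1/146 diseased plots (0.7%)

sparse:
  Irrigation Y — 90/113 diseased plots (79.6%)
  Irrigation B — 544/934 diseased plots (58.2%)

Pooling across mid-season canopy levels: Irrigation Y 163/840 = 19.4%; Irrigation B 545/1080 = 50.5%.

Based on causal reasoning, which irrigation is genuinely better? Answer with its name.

Mid-season canopy is recorded after the irrigation and is itself shifted by it — it sits on the causal path from irrigation to outcome. Conditioning on a mediator would strip out part of the effect we want; the pooled comparison gives the total causal effect.
Pooled: Irrigation Y 19.4% vs Irrigation B 50.5%; Irrigation Y is lower overall.

Irrigation Y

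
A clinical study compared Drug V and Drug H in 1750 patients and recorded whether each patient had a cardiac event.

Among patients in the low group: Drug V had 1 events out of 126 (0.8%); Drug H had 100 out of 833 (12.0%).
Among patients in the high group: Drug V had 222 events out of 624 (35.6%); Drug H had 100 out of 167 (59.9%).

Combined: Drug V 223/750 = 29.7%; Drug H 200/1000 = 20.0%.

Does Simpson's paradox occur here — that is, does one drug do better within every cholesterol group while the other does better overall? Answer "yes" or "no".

yes

Within each cholesterol level (low 0.8% vs 12.0%; high 35.6% vs 59.9%), Drug V has the lower rate every time. Pooled: 29.7% vs 20.0% — Drug H has the lower rate overall. The two comparisons disagree.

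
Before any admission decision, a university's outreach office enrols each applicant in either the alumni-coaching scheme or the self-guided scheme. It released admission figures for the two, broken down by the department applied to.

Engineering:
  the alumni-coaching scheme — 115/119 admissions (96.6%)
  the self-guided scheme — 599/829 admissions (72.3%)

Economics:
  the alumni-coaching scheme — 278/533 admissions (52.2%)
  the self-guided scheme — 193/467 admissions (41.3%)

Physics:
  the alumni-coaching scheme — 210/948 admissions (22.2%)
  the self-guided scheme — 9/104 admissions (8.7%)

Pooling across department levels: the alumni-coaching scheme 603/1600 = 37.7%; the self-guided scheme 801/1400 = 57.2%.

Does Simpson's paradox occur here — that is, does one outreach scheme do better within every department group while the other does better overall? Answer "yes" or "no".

yes

Within each department level (Engineering 96.6% vs 72.3%; Economics 52.2% vs 41.3%; Physics 22.2% vs 8.7%), the alumni-coaching scheme has the higher rate every time. Pooled: 37.7% vs 57.2% — the self-guided scheme has the higher rate overall. The two comparisons disagree.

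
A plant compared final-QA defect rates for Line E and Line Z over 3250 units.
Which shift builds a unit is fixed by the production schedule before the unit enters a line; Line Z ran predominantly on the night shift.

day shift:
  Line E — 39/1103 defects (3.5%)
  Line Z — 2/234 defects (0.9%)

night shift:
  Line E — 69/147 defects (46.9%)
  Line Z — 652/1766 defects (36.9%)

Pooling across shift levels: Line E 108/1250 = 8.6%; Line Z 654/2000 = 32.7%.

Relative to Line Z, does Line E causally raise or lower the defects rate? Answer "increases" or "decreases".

increases

Line Z is lower inside every shift stratum but Line E is lower in aggregate. Whether to stratify depends on how shift relates to the line.
Shift satisfies the back-door criterion: it is not a descendant of the line, and it blocks the spurious path from line to outcome. Adjusting for it (i.e., using the within-shift rates) gives the causal effect.
Within each level — day shift: 3.5% vs 0.9%; night shift: 46.9% vs 36.9% — Line Z is lower every time.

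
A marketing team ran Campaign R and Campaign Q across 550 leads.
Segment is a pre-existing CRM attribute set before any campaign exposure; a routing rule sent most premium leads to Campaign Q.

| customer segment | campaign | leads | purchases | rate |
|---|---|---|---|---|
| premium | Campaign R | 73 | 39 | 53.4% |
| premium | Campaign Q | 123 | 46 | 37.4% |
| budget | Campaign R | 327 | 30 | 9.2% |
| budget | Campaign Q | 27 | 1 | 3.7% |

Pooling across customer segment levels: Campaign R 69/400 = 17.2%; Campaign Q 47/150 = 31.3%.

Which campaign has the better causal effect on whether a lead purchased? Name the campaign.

Campaign R

Campaign R is higher inside every customer segment stratum but Campaign Q is higher in aggregate. Whether to stratify depends on how customer segment relates to the campaign.
Customer segment satisfies the back-door criterion: it is not a descendant of the campaign, and it blocks the spurious path from campaign to outcome. Adjusting for it (i.e., using the within-customer segment rates) gives the causal effect.
Within each level — premium: 53.4% vs 37.4%; budget: 9.2% vs 3.7% — Campaign R is higher every time.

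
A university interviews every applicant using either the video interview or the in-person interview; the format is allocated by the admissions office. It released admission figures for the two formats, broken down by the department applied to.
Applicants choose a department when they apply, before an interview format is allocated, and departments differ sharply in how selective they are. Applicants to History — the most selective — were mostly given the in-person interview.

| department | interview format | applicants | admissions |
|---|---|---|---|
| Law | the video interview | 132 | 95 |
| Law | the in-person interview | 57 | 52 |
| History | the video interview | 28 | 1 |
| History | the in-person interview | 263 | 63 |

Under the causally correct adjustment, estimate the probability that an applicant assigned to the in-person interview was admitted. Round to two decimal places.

0.50

The stratified and pooled comparisons disagree (the in-person interview wins within each department; the video interview wins overall), so the answer turns on the causal role of department.
Since department is a pre-existing factor (not a product of the interview format) and it affects the outcome on its own, it is a confounder. The stratified rates, not the pooled rate, identify the causal effect.
Standardising the in-person interview to the population department mix: 0.394·52/57 + 0.606·63/263 = 0.504.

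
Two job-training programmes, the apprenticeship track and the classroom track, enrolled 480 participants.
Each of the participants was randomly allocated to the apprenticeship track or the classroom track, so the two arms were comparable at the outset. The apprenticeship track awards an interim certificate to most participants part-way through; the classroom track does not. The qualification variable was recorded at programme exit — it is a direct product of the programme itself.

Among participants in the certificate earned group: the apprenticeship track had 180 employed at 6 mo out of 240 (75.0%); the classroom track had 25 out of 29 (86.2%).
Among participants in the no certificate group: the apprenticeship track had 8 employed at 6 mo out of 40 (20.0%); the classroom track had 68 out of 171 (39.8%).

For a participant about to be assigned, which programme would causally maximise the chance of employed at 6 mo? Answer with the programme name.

the apprenticeship track

Qualification attained during the programme is recorded after the programme and is itself shifted by it — it sits on the causal path from programme to outcome. Conditioning on a mediator would strip out part of the effect we want; the pooled comparison gives the total causal effect.
Pooled: the apprenticeship track 67.1% vs the classroom track 46.5%; the apprenticeship track is higher overall.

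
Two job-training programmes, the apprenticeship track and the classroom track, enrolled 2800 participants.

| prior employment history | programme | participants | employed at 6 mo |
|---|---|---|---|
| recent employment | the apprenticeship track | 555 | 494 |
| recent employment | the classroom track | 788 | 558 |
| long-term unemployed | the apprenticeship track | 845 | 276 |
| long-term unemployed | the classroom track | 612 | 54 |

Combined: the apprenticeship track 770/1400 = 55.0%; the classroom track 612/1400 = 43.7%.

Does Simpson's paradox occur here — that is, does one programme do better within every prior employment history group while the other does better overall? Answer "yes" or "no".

no

Within each prior employment history level (recent employment 89.0% vs 70.8%; long-term unemployed 32.7% vs 8.8%), the apprenticeship track has the higher rate every time. Pooled: 55.0% vs 43.7% — the apprenticeship track has the higher rate overall. They agree.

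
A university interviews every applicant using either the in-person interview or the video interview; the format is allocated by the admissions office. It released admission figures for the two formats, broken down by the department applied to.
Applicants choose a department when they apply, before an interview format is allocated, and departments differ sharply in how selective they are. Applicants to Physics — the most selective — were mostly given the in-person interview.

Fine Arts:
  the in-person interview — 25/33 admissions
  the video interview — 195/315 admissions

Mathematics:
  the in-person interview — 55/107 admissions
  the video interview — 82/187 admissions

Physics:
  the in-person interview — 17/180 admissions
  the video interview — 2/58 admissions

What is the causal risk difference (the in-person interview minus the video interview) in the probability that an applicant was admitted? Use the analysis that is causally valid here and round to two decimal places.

Within every department level the in-person interview has the higher rate, yet pooled the video interview does — Simpson's reversal.
Department satisfies the back-door criterion: it is not a descendant of the interview format, and it blocks the spurious path from interview format to outcome. Adjusting for it (i.e., using the within-department rates) gives the causal effect.
Adjusting over the population distribution of department: 0.395·(0.758−0.619) + 0.334·(0.514−0.439) + 0.270·(0.094−0.034) = +0.096.

+0.10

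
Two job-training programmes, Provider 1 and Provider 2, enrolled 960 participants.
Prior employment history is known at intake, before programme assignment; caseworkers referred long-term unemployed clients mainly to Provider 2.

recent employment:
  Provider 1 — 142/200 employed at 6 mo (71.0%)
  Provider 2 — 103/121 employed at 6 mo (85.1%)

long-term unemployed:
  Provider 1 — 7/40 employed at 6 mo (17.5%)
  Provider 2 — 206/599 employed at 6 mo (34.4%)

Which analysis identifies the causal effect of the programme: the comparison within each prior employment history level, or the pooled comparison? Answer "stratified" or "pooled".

Prior employment history satisfies the back-door criterion: it is not a descendant of the programme, and it blocks the spurious path from programme to outcome. Adjusting for it (i.e., using the within-prior employment history rates) gives the causal effect.
Within each level — recent employment: 71.0% vs 85.1%; long-term unemployed: 17.5% vs 34.4% — Provider 2 is higher every time.

stratified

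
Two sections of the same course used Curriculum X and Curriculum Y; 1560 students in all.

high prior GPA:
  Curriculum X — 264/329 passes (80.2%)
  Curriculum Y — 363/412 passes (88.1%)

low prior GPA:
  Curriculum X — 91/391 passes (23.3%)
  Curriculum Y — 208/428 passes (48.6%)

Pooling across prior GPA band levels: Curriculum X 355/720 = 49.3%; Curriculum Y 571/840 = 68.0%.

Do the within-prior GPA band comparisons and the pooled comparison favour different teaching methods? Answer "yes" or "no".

no

Within each prior GPA band level (high prior GPA 80.2% vs 88.1%; low prior GPA 23.3% vs 48.6%), Curriculum Y has the higher rate every time. Pooled: 49.3% vs 68.0% — Curriculum Y has the higher rate overall. They agree.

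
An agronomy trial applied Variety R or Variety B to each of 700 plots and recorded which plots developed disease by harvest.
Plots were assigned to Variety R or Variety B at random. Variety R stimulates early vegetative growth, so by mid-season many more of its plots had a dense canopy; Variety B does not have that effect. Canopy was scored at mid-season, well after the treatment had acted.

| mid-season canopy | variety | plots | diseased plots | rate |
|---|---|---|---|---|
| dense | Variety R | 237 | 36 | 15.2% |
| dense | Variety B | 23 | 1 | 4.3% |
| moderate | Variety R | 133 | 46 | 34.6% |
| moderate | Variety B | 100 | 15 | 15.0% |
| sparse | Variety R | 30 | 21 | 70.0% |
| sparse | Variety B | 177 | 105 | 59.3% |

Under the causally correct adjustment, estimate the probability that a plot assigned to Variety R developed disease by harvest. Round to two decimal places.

0.26

Because the variety influences mid-season canopy, mid-season canopy is a post-treatment mediator, not a confounder. Stratifying on it would bias the estimate; the causal effect is the crude pooled difference.
So P(outcome | do(Variety R)) is just the pooled rate for Variety R: 103/400 = 0.258.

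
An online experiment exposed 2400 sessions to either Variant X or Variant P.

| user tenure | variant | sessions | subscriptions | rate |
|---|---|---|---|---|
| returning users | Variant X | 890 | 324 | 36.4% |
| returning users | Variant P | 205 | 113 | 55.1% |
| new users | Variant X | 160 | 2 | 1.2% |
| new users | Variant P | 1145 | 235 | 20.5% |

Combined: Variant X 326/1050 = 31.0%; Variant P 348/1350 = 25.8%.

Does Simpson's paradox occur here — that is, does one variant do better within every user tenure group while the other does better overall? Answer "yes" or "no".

yes

Within each user tenure level (returning users 36.4% vs 55.1%; new users 1.2% vs 20.5%), Variant P has the higher rate every time. Pooled: 31.0% vs 25.8% — Variant X has the higher rate overall. The two comparisons disagree.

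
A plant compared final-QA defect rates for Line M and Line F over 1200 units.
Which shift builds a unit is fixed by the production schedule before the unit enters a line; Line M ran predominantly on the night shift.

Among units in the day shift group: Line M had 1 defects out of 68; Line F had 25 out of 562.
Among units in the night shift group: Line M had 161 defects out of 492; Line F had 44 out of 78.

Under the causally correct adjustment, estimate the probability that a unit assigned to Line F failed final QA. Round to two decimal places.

Shift is set before the line has any effect — it is not caused by the line — and it independently drives the outcome. That makes it a confounder, so the causal comparison is within shift levels.
Standardising Line F to the population shift mix: 0.525·25/562 + 0.475·44/78 = 0.291.

0.29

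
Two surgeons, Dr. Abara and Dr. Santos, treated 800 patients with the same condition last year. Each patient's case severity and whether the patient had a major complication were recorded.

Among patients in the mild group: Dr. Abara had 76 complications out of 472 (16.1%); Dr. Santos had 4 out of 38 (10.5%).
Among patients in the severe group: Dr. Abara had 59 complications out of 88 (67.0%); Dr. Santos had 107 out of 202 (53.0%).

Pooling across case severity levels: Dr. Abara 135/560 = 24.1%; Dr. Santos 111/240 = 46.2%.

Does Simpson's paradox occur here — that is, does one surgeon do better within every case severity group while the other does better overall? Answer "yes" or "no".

Within each case severity level (mild 16.1% vs 10.5%; severe 67.0% vs 53.0%), Dr. Santos has the lower rate every time. Pooled: 24.1% vs 46.2% — Dr. Abara has the lower rate overall. The two comparisons disagree.

yes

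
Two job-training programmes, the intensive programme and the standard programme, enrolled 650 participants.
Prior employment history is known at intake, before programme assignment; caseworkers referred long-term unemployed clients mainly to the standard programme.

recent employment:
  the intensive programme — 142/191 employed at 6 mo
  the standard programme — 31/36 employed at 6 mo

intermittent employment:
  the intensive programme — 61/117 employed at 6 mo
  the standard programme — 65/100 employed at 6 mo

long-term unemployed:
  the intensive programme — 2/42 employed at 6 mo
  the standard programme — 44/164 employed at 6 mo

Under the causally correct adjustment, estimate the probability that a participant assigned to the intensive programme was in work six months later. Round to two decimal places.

Prior employment history satisfies the back-door criterion: it is not a descendant of the programme, and it blocks the spurious path from programme to outcome. Adjusting for it (i.e., using the within-prior employment history rates) gives the causal effect.
Standardising the intensive programme to the population prior employment history mix: 0.349·142/191 + 0.334·61/117 + 0.317·2/42 = 0.449.

0.45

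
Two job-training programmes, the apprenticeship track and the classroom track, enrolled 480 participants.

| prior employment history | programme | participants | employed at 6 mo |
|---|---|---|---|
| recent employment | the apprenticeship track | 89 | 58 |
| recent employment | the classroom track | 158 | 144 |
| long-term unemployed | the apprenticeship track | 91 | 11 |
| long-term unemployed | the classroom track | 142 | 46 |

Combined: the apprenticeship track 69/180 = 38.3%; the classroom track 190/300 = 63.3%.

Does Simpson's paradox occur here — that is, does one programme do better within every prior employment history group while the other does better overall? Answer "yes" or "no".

no

Within each prior employment history level (recent employment 65.2% vs 91.1%; long-term unemployed 12.1% vs 32.4%), the classroom track has the higher rate every time. Pooled: 38.3% vs 63.3% — the classroom track has the higher rate overall. They agree.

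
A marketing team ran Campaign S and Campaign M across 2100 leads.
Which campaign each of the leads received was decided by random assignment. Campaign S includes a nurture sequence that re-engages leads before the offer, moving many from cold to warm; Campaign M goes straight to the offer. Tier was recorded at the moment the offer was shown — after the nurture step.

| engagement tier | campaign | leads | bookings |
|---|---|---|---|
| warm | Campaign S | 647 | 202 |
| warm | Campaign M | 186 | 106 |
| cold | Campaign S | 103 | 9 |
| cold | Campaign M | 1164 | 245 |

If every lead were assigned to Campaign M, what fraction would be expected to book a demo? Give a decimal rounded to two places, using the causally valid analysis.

The distribution of engagement tier is itself part of what the campaign does — it is an intermediate outcome. Holding it fixed would remove that part of the effect; the total effect is the pooled difference.
So P(outcome | do(Campaign M)) is just the pooled rate for Campaign M: 351/1350 = 0.260.

0.26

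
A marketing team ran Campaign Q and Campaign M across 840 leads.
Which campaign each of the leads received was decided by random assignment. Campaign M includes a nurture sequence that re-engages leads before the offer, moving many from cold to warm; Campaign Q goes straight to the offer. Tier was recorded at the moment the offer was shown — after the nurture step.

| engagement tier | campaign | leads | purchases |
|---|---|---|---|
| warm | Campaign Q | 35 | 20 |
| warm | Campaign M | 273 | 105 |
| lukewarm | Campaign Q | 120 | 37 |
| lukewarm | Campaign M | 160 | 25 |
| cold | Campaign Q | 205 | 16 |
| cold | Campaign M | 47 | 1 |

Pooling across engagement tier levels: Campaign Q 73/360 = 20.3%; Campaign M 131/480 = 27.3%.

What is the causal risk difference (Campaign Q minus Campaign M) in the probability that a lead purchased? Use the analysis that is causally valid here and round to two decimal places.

Stratifying would compare campaigns among leads the campaigns themselves sorted into engagement tier groups — a form of selection on an intermediate. The unconditioned pooled rates give the total causal effect.
The causal difference is the pooled difference: 0.203 − 0.273 = -0.070.

-0.07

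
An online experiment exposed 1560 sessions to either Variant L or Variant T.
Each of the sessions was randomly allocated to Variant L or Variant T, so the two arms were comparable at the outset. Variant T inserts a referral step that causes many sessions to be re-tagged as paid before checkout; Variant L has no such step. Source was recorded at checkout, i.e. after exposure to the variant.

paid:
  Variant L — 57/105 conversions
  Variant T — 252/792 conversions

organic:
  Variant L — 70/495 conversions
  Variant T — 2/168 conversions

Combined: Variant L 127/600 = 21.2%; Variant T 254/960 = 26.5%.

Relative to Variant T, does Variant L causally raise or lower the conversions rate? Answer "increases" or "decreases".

The traffic source-specific comparison favours Variant L throughout, but the pooled figures favour Variant T. The question is whether to condition on traffic source.
The distribution of traffic source is itself part of what the variant does — it is an intermediate outcome. Holding it fixed would remove that part of the effect; the total effect is the pooled difference.
Pooled: Variant L 21.2% vs Variant T 26.5%; Variant T is higher overall.

decreases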